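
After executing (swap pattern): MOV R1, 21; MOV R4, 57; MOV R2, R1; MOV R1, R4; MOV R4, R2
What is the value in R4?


Register state trace (swap pattern):
  MOV R1, 21  → R1 = 21
  MOV R4, 57  → R4 = 57
  MOV R2, R1  → R2 = 21  (save R1)
  MOV R1, R4  → R1 = 57  (R1 gets R4's value)
  MOV R4, R2  → R4 = 21  (R4 gets saved value)
Final: R4 = 21

21


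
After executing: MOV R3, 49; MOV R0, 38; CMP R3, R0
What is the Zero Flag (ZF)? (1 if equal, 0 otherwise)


Register state trace:
  MOV R3, 49  → R3 = 49
  MOV R0, 38  → R0 = 38
  CMP R3, R0  → computes 49 - 38 = 11
  Result is nonzero, so values are not equal
ZF = 0

0


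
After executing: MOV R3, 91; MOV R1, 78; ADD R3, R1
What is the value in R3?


Register state trace:
  MOV R3, 91  → R3 = 91
  MOV R1, 78  → R1 = 78
  ADD R3, R1  → R3 = 91 + 78 = 169
Final: R3 = 169

169


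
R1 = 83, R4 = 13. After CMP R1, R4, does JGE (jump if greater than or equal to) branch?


Trace:
  R1 = 83, R4 = 13
  CMP R1, R4  → compares 83 vs 13
  JGE checks: is 83 greater than or equal to 13?
  83 > 13, so condition is true
Branch taken: Yes

Yes


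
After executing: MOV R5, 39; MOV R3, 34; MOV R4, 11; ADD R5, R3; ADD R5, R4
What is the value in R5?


Register state trace:
  MOV R5, 39  → R5 = 39
  MOV R3, 34  → R3 = 34
  MOV R4, 11  → R4 = 11
  ADD R5, R3  → R5 = 39 + 34 = 73
  ADD R5, R4  → R5 = 73 + 11 = 84
Final: R5 = 84

84


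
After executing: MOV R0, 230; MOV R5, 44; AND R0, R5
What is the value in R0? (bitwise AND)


Register state trace:
  MOV R0, 230  → R0 = 230 (0b11100110)
  MOV R5, 44  → R5 = 44 (0b00101100)
  AND R0, R5  → R0 = 230 AND 44 = 36 (0b00100100)
Final: R0 = 36

36


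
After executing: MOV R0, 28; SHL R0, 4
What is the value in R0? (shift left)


Register state trace:
  MOV R0, 28  → R0 = 28
  SHL R0, 4  → R0 = 28 << 4 = 28 * 2^4 = 448
Final: R0 = 448

448


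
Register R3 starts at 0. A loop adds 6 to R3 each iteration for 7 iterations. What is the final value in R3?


Starting value: R3 = 0
  Iter 1: R3 = 0 + 6 = 6
  Iter 2: R3 = 6 + 6 = 12
  Iter 3: R3 = 12 + 6 = 18
  Iter 4: R3 = 18 + 6 = 24
  Iter 5: R3 = 24 + 6 = 30
  Iter 6: R3 = 30 + 6 = 36
  Iter 7: R3 = 36 + 6 = 42
Final: R3 = 42

42


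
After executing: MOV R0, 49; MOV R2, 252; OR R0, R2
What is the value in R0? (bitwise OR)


Register state trace:
  MOV R0, 49  → R0 = 49 (0b00110001)
  MOV R2, 252  → R2 = 252 (0b11111100)
  OR R0, R2   → R0 = 49 OR 252 = 253 (0b11111101)
Final: R0 = 253

253


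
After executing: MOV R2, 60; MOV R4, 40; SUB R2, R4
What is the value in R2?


Register state trace:
  MOV R2, 60  → R2 = 60
  MOV R4, 40  → R4 = 40
  SUB R2, R4  → R2 = 60 - 40 = 20
Final: R2 = 20

20


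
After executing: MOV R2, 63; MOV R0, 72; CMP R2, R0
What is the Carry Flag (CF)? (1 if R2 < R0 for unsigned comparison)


Register state trace:
  MOV R2, 63  → R2 = 63
  MOV R0, 72  → R0 = 72
  CMP R2, R0  → unsigned 63 - 72: borrow occurs
  63 < 72, so CF = 1
CF = 1

1


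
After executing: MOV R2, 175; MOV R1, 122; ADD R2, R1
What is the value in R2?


Register state trace:
  MOV R2, 175  → R2 = 175
  MOV R1, 122  → R1 = 122
  ADD R2, R1  → R2 = 175 + 122 = 297
Final: R2 = 297

297


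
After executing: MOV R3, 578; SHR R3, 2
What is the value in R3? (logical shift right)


Register state trace:
  MOV R3, 578  → R3 = 578
  SHR R3, 2  → R3 = 578 >> 2 = 578 // 2^2 = 144
Final: R3 = 144

144


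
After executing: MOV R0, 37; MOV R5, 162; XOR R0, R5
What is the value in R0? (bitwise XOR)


Register state trace:
  MOV R0, 37  → R0 = 37 (0b00100101)
  MOV R5, 162  → R5 = 162 (0b10100010)
  XOR R0, R5  → R0 = 37 XOR 162 = 135 (0b10000111)
Final: R0 = 135

135


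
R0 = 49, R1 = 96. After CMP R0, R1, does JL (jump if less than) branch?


Trace:
  R0 = 49, R1 = 96
  CMP R0, R1  → compares 49 vs 96
  JL checks: is 49 less than 96?
  49 < 96, so condition is true
Branch taken: Yes

Yes


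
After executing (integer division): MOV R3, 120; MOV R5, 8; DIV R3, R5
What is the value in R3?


Register state trace:
  MOV R3, 120  → R3 = 120
  MOV R5, 8  → R5 = 8
  DIV R3, R5  → R3 = 120 // 8 = 15
Final: R3 = 15

15


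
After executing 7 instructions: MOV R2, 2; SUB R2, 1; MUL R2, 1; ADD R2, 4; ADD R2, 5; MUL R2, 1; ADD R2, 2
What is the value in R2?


Register state trace:
  MOV R2, 2  → R2 = 2
  SUB R2, 1  → R2 = 2 - 1 = 1
  MUL R2, 1  → R2 = 1 * 1 = 1
  ADD R2, 4  → R2 = 1 + 4 = 5
  ADD R2, 5  → R2 = 5 + 5 = 10
  MUL R2, 1  → R2 = 10 * 1 = 10
  ADD R2, 2  → R2 = 10 + 2 = 12
Final: R2 = 12

12


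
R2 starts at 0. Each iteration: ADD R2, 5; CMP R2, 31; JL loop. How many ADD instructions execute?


Loop trace (R2 starts at 0, target 31, step 5):
  ADD #1: R2 = 0 + 5 = 5  → 5 < 31, loop
  ADD #2: R2 = 5 + 5 = 10  → 10 < 31, loop
  ADD #3: R2 = 10 + 5 = 15  → 15 < 31, loop
  ADD #4: R2 = 15 + 5 = 20  → 20 < 31, loop
  ADD #5: R2 = 20 + 5 = 25  → 25 < 31, loop
  ADD #6: R2 = 25 + 5 = 30  → 30 < 31, loop
  ADD #7: R2 = 30 + 5 = 35  → 35 >= 31, exit
Total ADD instructions: 7

7


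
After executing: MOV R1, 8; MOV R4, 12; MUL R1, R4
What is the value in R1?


Register state trace:
  MOV R1, 8  → R1 = 8
  MOV R4, 12  → R4 = 12
  MUL R1, R4  → R1 = 8 * 12 = 96
Final: R1 = 96

96


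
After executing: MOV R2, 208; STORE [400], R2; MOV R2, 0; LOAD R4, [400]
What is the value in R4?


Register and memory trace:
  MOV R2, 208  → R2 = 208
  STORE [400], R2  → mem[400] = 208
  MOV R2, 0  → R2 = 0
  LOAD R4, [400]  → R4 = mem[400] = 208
Final: R4 = 208

208


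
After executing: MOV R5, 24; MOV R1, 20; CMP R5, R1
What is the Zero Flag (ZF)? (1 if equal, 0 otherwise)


Register state trace:
  MOV R5, 24  → R5 = 24
  MOV R1, 20  → R1 = 20
  CMP R5, R1  → computes 24 - 20 = 4
  Result is nonzero, so values are not equal
ZF = 0

0


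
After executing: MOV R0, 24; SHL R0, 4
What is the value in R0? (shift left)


Register state trace:
  MOV R0, 24  → R0 = 24
  SHL R0, 4  → R0 = 24 << 4 = 24 * 2^4 = 384
Final: R0 = 384

384


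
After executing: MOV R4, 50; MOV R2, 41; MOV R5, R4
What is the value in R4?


Register state trace:
  MOV R4, 50  → R4 = 50
  MOV R2, 41  → R2 = 41
  MOV R5, R4  → R5 = 50
Final: R4 = 50

50


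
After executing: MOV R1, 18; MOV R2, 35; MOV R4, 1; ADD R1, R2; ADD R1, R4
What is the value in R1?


Register state trace:
  MOV R1, 18  → R1 = 18
  MOV R2, 35  → R2 = 35
  MOV R4, 1  → R4 = 1
  ADD R1, R2  → R1 = 18 + 35 = 53
  ADD R1, R4  → R1 = 53 + 1 = 54
Final: R1 = 54

54


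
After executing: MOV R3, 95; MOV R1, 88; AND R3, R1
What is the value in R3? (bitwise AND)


Register state trace:
  MOV R3, 95  → R3 = 95 (0b01011111)
  MOV R1, 88  → R1 = 88 (0b01011000)
  AND R3, R1  → R3 = 95 AND 88 = 88 (0b01011000)
Final: R3 = 88

88


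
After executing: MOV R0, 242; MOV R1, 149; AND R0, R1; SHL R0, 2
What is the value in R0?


Register state trace:
  MOV R0, 242  → R0 = 242 (0b11110010)
  MOV R1, 149  → R1 = 149 (0b10010101)
  AND R0, R1  → R0 = 242 AND 149 = 144 (0b10010000)
  SHL R0, 2  → R0 = 144 << 2 = 576
Final: R0 = 576

576


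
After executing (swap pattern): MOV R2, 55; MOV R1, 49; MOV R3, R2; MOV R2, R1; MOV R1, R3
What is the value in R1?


Register state trace (swap pattern):
  MOV R2, 55  → R2 = 55
  MOV R1, 49  → R1 = 49
  MOV R3, R2  → R3 = 55  (save R2)
  MOV R2, R1  → R2 = 49  (R2 gets R1's value)
  MOV R1, R3  → R1 = 55  (R1 gets saved value)
Final: R1 = 55

55


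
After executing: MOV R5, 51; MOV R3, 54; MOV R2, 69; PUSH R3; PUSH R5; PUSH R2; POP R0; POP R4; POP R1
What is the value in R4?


Stack trace (top is rightmost):
  MOV R5, 51  → R5 = 51
  MOV R3, 54  → R3 = 54
  MOV R2, 69  → R2 = 69
  PUSH R3  → stack: [54]
  PUSH R5  → stack: [54, 51]
  PUSH R2  → stack: [54, 51, 69]
  POP R0  → R0 = 69, stack: [54, 51]
  POP R4  → R4 = 51, stack: [54]
  POP R1  → R1 = 54, stack: []
Final: R4 = 51

51


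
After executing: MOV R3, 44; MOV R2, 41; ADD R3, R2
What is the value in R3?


Register state trace:
  MOV R3, 44  → R3 = 44
  MOV R2, 41  → R2 = 41
  ADD R3, R2  → R3 = 44 + 41 = 85
Final: R3 = 85

85


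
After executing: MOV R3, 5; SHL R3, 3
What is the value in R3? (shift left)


Register state trace:
  MOV R3, 5  → R3 = 5
  SHL R3, 3  → R3 = 5 << 3 = 5 * 2^3 = 40
Final: R3 = 40

40


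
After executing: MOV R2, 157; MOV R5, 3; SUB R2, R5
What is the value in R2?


Register state trace:
  MOV R2, 157  → R2 = 157
  MOV R5, 3  → R5 = 3
  SUB R2, R5  → R2 = 157 - 3 = 154
Final: R2 = 154

154


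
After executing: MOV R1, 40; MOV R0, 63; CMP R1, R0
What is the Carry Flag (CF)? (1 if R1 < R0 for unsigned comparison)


Register state trace:
  MOV R1, 40  → R1 = 40
  MOV R0, 63  → R0 = 63
  CMP R1, R0  → unsigned 40 - 63: borrow occurs
  40 < 63, so CF = 1
CF = 1

1


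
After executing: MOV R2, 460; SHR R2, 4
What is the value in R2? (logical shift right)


Register state trace:
  MOV R2, 460  → R2 = 460
  SHR R2, 4  → R2 = 460 >> 4 = 460 // 2^4 = 28
Final: R2 = 28

28


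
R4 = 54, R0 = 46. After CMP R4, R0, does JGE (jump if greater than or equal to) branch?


Trace:
  R4 = 54, R0 = 46
  CMP R4, R0  → compares 54 vs 46
  JGE checks: is 54 greater than or equal to 46?
  54 > 46, so condition is true
Branch taken: Yes

Yes


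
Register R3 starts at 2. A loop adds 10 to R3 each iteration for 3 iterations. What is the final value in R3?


Starting value: R3 = 2
  Iter 1: R3 = 2 + 10 = 12
  Iter 2: R3 = 12 + 10 = 22
  Iter 3: R3 = 22 + 10 = 32
Final: R3 = 32

32


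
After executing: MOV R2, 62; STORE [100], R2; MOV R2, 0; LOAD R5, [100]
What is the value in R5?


Register and memory trace:
  MOV R2, 62  → R2 = 62
  STORE [100], R2  → mem[100] = 62
  MOV R2, 0  → R2 = 0
  LOAD R5, [100]  → R5 = mem[100] = 62
Final: R5 = 62

62


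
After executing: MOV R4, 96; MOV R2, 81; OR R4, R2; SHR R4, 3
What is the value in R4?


Register state trace:
  MOV R4, 96  → R4 = 96 (0b01100000)
  MOV R2, 81  → R2 = 81 (0b01010001)
  OR R4, R2  → R4 = 96 OR 81 = 113 (0b01110001)
  SHR R4, 3  → R4 = 113 >> 3 = 14
Final: R4 = 14

14


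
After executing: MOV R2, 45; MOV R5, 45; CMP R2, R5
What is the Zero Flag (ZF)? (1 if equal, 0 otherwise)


Register state trace:
  MOV R2, 45  → R2 = 45
  MOV R5, 45  → R5 = 45
  CMP R2, R5  → computes 45 - 45 = 0
  Result is zero, so values are equal
ZF = 1

1


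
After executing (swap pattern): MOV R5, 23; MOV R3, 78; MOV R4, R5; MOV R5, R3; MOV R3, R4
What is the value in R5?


Register state trace (swap pattern):
  MOV R5, 23  → R5 = 23
  MOV R3, 78  → R3 = 78
  MOV R4, R5  → R4 = 23  (save R5)
  MOV R5, R3  → R5 = 78  (R5 gets R3's value)
  MOV R3, R4  → R3 = 23  (R3 gets saved value)
Final: R5 = 78

78


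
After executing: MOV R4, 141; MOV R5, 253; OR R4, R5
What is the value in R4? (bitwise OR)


Register state trace:
  MOV R4, 141  → R4 = 141 (0b10001101)
  MOV R5, 253  → R5 = 253 (0b11111101)
  OR R4, R5   → R4 = 141 OR 253 = 253 (0b11111101)
Final: R4 = 253

253


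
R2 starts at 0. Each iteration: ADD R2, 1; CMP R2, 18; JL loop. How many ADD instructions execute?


Loop trace (R2 starts at 0, target 18, step 1):
  ADD #1: R2 = 0 + 1 = 1  → 1 < 18, loop
  ADD #2: R2 = 1 + 1 = 2  → 2 < 18, loop
  ADD #3: R2 = 2 + 1 = 3  → 3 < 18, loop
  ADD #4: R2 = 3 + 1 = 4  → 4 < 18, loop
  ADD #5: R2 = 4 + 1 = 5  → 5 < 18, loop
  ADD #6: R2 = 5 + 1 = 6  → 6 < 18, loop
  ADD #7: R2 = 6 + 1 = 7  → 7 < 18, loop
  ADD #8: R2 = 7 + 1 = 8  → 8 < 18, loop
  ADD #9: R2 = 8 + 1 = 9  → 9 < 18, loop
  ADD #10: R2 = 9 + 1 = 10  → 10 < 18, loop
  ADD #11: R2 = 10 + 1 = 11  → 11 < 18, loop
  ADD #12: R2 = 11 + 1 = 12  → 12 < 18, loop
  ADD #13: R2 = 12 + 1 = 13  → 13 < 18, loop
  ADD #14: R2 = 13 + 1 = 14  → 14 < 18, loop
  ADD #15: R2 = 14 + 1 = 15  → 15 < 18, loop
  ADD #16: R2 = 15 + 1 = 16  → 16 < 18, loop
  ADD #17: R2 = 16 + 1 = 17  → 17 < 18, loop
  ADD #18: R2 = 17 + 1 = 18  → 18 >= 18, exit
Total ADD instructions: 18

18


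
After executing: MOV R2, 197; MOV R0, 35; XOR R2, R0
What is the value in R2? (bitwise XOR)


Register state trace:
  MOV R2, 197  → R2 = 197 (0b11000101)
  MOV R0, 35  → R0 = 35 (0b00100011)
  XOR R2, R0  → R2 = 197 XOR 35 = 230 (0b11100110)
Final: R2 = 230

230


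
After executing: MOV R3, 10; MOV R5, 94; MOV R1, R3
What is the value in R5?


Register state trace:
  MOV R3, 10  → R3 = 10
  MOV R5, 94  → R5 = 94
  MOV R1, R3  → R1 = 10
Final: R5 = 94

94


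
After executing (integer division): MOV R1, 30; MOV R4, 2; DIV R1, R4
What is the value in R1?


Register state trace:
  MOV R1, 30  → R1 = 30
  MOV R4, 2  → R4 = 2
  DIV R1, R4  → R1 = 30 // 2 = 15
Final: R1 = 15

15


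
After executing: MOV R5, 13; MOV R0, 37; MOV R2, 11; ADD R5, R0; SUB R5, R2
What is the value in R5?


Register state trace:
  MOV R5, 13  → R5 = 13
  MOV R0, 37  → R0 = 37
  MOV R2, 11  → R2 = 11
  ADD R5, R0  → R5 = 13 + 37 = 50
  SUB R5, R2  → R5 = 50 - 11 = 39
Final: R5 = 39

39


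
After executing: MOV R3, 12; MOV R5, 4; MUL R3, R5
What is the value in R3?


Register state trace:
  MOV R3, 12  → R3 = 12
  MOV R5, 4  → R5 = 4
  MUL R3, R5  → R3 = 12 * 4 = 48
Final: R3 = 48

48


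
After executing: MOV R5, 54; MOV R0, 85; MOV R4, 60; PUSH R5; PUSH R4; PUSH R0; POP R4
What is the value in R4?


Stack trace (top is rightmost):
  MOV R5, 54  → R5 = 54
  MOV R0, 85  → R0 = 85
  MOV R4, 60  → R4 = 60
  PUSH R5  → stack: [54]
  PUSH R4  → stack: [54, 60]
  PUSH R0  → stack: [54, 60, 85]
  POP R4  → R4 = 85, stack: [54, 60]
Final: R4 = 85

85


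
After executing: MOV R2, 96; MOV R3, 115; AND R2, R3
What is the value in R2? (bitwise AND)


Register state trace:
  MOV R2, 96  → R2 = 96 (0b01100000)
  MOV R3, 115  → R3 = 115 (0b01110011)
  AND R2, R3  → R2 = 96 AND 115 = 96 (0b01100000)
Final: R2 = 96

96


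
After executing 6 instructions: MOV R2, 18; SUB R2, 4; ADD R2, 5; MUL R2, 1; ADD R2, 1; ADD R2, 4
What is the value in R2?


Register state trace:
  MOV R2, 18  → R2 = 18
  SUB R2, 4  → R2 = 18 - 4 = 14
  ADD R2, 5  → R2 = 14 + 5 = 19
  MUL R2, 1  → R2 = 19 * 1 = 19
  ADD R2, 1  → R2 = 19 + 1 = 20
  ADD R2, 4  → R2 = 20 + 4 = 24
Final: R2 = 24

24


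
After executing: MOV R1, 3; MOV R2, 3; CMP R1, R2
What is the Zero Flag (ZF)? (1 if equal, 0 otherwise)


Register state trace:
  MOV R1, 3  → R1 = 3
  MOV R2, 3  → R2 = 3
  CMP R1, R2  → computes 3 - 3 = 0
  Result is zero, so values are equal
ZF = 1

1


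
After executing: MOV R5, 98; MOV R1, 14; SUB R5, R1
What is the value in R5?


Register state trace:
  MOV R5, 98  → R5 = 98
  MOV R1, 14  → R1 = 14
  SUB R5, R1  → R5 = 98 - 14 = 84
Final: R5 = 84

84


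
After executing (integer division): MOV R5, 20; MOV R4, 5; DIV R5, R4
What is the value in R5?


Register state trace:
  MOV R5, 20  → R5 = 20
  MOV R4, 5  → R4 = 5
  DIV R5, R4  → R5 = 20 // 5 = 4
Final: R5 = 4

4


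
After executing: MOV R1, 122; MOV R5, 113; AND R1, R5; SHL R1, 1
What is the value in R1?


Register state trace:
  MOV R1, 122  → R1 = 122 (0b01111010)
  MOV R5, 113  → R5 = 113 (0b01110001)
  AND R1, R5  → R1 = 122 AND 113 = 112 (0b01110000)
  SHL R1, 1  → R1 = 112 << 1 = 224
Final: R1 = 224

224


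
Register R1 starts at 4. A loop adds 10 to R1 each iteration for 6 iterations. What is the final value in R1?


Starting value: R1 = 4
  Iter 1: R1 = 4 + 10 = 14
  Iter 2: R1 = 14 + 10 = 24
  Iter 3: R1 = 24 + 10 = 34
  Iter 4: R1 = 34 + 10 = 44
  Iter 5: R1 = 44 + 10 = 54
  Iter 6: R1 = 54 + 10 = 64
Final: R1 = 64

64


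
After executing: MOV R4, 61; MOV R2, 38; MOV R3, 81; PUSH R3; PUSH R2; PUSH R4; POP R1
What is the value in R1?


Stack trace (top is rightmost):
  MOV R4, 61  → R4 = 61
  MOV R2, 38  → R2 = 38
  MOV R3, 81  → R3 = 81
  PUSH R3  → stack: [81]
  PUSH R2  → stack: [81, 38]
  PUSH R4  → stack: [81, 38, 61]
  POP R1  → R1 = 61, stack: [81, 38]
Final: R1 = 61

61


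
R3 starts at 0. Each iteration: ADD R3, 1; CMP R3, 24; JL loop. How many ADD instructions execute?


Loop trace (R3 starts at 0, target 24, step 1):
  ADD #1: R3 = 0 + 1 = 1  → 1 < 24, loop
  ADD #2: R3 = 1 + 1 = 2  → 2 < 24, loop
  ADD #3: R3 = 2 + 1 = 3  → 3 < 24, loop
  ADD #4: R3 = 3 + 1 = 4  → 4 < 24, loop
  ADD #5: R3 = 4 + 1 = 5  → 5 < 24, loop
  ADD #6: R3 = 5 + 1 = 6  → 6 < 24, loop
  ADD #7: R3 = 6 + 1 = 7  → 7 < 24, loop
  ADD #8: R3 = 7 + 1 = 8  → 8 < 24, loop
  ADD #9: R3 = 8 + 1 = 9  → 9 < 24, loop
  ADD #10: R3 = 9 + 1 = 10  → 10 < 24, loop
  ADD #11: R3 = 10 + 1 = 11  → 11 < 24, loop
  ADD #12: R3 = 11 + 1 = 12  → 12 < 24, loop
  ADD #13: R3 = 12 + 1 = 13  → 13 < 24, loop
  ADD #14: R3 = 13 + 1 = 14  → 14 < 24, loop
  ADD #15: R3 = 14 + 1 = 15  → 15 < 24, loop
  ADD #16: R3 = 15 + 1 = 16  → 16 < 24, loop
  ADD #17: R3 = 16 + 1 = 17  → 17 < 24, loop
  ADD #18: R3 = 17 + 1 = 18  → 18 < 24, loop
  ADD #19: R3 = 18 + 1 = 19  → 19 < 24, loop
  ADD #20: R3 = 19 + 1 = 20  → 20 < 24, loop
  ADD #21: R3 = 20 + 1 = 21  → 21 < 24, loop
  ADD #22: R3 = 21 + 1 = 22  → 22 < 24, loop
  ADD #23: R3 = 22 + 1 = 23  → 23 < 24, loop
  ADD #24: R3 = 23 + 1 = 24  → 24 >= 24, exit
Total ADD instructions: 24

24


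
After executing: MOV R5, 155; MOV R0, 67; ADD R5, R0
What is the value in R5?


Register state trace:
  MOV R5, 155  → R5 = 155
  MOV R0, 67  → R0 = 67
  ADD R5, R0  → R5 = 155 + 67 = 222
Final: R5 = 222

222


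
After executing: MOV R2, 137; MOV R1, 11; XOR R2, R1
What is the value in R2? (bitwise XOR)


Register state trace:
  MOV R2, 137  → R2 = 137 (0b10001001)
  MOV R1, 11  → R1 = 11 (0b00001011)
  XOR R2, R1  → R2 = 137 XOR 11 = 130 (0b10000010)
Final: R2 = 130

130


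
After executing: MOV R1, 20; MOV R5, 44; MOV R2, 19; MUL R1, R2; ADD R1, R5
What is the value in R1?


Register state trace:
  MOV R1, 20  → R1 = 20
  MOV R5, 44  → R5 = 44
  MOV R2, 19  → R2 = 19
  MUL R1, R2  → R1 = 20 * 19 = 380
  ADD R1, R5  → R1 = 380 + 44 = 424
Final: R1 = 424

424


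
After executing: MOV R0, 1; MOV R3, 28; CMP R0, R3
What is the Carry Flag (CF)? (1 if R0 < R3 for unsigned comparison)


Register state trace:
  MOV R0, 1  → R0 = 1
  MOV R3, 28  → R3 = 28
  CMP R0, R3  → unsigned 1 - 28: borrow occurs
  1 < 28, so CF = 1
CF = 1

1


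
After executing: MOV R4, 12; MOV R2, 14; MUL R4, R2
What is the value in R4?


Register state trace:
  MOV R4, 12  → R4 = 12
  MOV R2, 14  → R2 = 14
  MUL R4, R2  → R4 = 12 * 14 = 168
Final: R4 = 168

168


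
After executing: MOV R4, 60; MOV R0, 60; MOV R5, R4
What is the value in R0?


Register state trace:
  MOV R4, 60  → R4 = 60
  MOV R0, 60  → R0 = 60
  MOV R5, R4  → R5 = 60
Final: R0 = 60

60


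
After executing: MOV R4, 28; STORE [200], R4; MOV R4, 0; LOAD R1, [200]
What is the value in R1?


Register and memory trace:
  MOV R4, 28  → R4 = 28
  STORE [200], R4  → mem[200] = 28
  MOV R4, 0  → R4 = 0
  LOAD R1, [200]  → R1 = mem[200] = 28
Final: R1 = 28

28


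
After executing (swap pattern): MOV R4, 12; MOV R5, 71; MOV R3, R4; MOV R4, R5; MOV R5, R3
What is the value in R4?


Register state trace (swap pattern):
  MOV R4, 12  → R4 = 12
  MOV R5, 71  → R5 = 71
  MOV R3, R4  → R3 = 12  (save R4)
  MOV R4, R5  → R4 = 71  (R4 gets R5's value)
  MOV R5, R3  → R5 = 12  (R5 gets saved value)
Final: R4 = 71

71


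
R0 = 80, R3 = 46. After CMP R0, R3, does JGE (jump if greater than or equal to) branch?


Trace:
  R0 = 80, R3 = 46
  CMP R0, R3  → compares 80 vs 46
  JGE checks: is 80 greater than or equal to 46?
  80 > 46, so condition is true
Branch taken: Yes

Yes


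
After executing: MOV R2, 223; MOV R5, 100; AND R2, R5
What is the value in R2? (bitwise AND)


Register state trace:
  MOV R2, 223  → R2 = 223 (0b11011111)
  MOV R5, 100  → R5 = 100 (0b01100100)
  AND R2, R5  → R2 = 223 AND 100 = 68 (0b01000100)
Final: R2 = 68

68


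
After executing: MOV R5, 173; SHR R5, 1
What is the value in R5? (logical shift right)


Register state trace:
  MOV R5, 173  → R5 = 173
  SHR R5, 1  → R5 = 173 >> 1 = 173 // 2^1 = 86
Final: R5 = 86

86


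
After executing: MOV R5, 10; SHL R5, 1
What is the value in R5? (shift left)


Register state trace:
  MOV R5, 10  → R5 = 10
  SHL R5, 1  → R5 = 10 << 1 = 10 * 2^1 = 20
Final: R5 = 20

20


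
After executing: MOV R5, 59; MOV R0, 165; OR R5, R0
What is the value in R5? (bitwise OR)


Register state trace:
  MOV R5, 59  → R5 = 59 (0b00111011)
  MOV R0, 165  → R0 = 165 (0b10100101)
  OR R5, R0   → R5 = 59 OR 165 = 191 (0b10111111)
Final: R5 = 191

191


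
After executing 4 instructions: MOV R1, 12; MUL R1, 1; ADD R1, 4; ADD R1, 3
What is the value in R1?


Register state trace:
  MOV R1, 12  → R1 = 12
  MUL R1, 1  → R1 = 12 * 1 = 12
  ADD R1, 4  → R1 = 12 + 4 = 16
  ADD R1, 3  → R1 = 16 + 3 = 19
Final: R1 = 19

19


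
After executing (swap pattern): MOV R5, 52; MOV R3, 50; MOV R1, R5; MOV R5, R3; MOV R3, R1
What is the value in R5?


Register state trace (swap pattern):
  MOV R5, 52  → R5 = 52
  MOV R3, 50  → R3 = 50
  MOV R1, R5  → R1 = 52  (save R5)
  MOV R5, R3  → R5 = 50  (R5 gets R3's value)
  MOV R3, R1  → R3 = 52  (R3 gets saved value)
Final: R5 = 50

50


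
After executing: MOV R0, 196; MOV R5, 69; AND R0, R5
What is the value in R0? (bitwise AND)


Register state trace:
  MOV R0, 196  → R0 = 196 (0b11000100)
  MOV R5, 69  → R5 = 69 (0b01000101)
  AND R0, R5  → R0 = 196 AND 69 = 68 (0b01000100)
Final: R0 = 68

68


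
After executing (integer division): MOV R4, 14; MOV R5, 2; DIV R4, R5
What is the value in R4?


Register state trace:
  MOV R4, 14  → R4 = 14
  MOV R5, 2  → R5 = 2
  DIV R4, R5  → R4 = 14 // 2 = 7
Final: R4 = 7

7


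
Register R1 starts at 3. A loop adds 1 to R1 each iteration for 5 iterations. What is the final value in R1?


Starting value: R1 = 3
  Iter 1: R1 = 3 + 1 = 4
  Iter 2: R1 = 4 + 1 = 5
  Iter 3: R1 = 5 + 1 = 6
  Iter 4: R1 = 6 + 1 = 7
  Iter 5: R1 = 7 + 1 = 8
Final: R1 = 8

8


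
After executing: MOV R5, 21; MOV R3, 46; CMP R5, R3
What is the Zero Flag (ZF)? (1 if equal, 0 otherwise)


Register state trace:
  MOV R5, 21  → R5 = 21
  MOV R3, 46  → R3 = 46
  CMP R5, R3  → computes 21 - 46 = -25
  Result is nonzero, so values are not equal
ZF = 0

0


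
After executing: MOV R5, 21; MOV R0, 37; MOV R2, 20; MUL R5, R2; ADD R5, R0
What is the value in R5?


Register state trace:
  MOV R5, 21  → R5 = 21
  MOV R0, 37  → R0 = 37
  MOV R2, 20  → R2 = 20
  MUL R5, R2  → R5 = 21 * 20 = 420
  ADD R5, R0  → R5 = 420 + 37 = 457
Final: R5 = 457

457


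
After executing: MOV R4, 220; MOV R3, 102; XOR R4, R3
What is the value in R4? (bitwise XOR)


Register state trace:
  MOV R4, 220  → R4 = 220 (0b11011100)
  MOV R3, 102  → R3 = 102 (0b01100110)
  XOR R4, R3  → R4 = 220 XOR 102 = 186 (0b10111010)
Final: R4 = 186

186


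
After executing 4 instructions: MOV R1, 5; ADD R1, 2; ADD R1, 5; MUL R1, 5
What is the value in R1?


Register state trace:
  MOV R1, 5  → R1 = 5
  ADD R1, 2  → R1 = 5 + 2 = 7
  ADD R1, 5  → R1 = 7 + 5 = 12
  MUL R1, 5  → R1 = 12 * 5 = 60
Final: R1 = 60

60


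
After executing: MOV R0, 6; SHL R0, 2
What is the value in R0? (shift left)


Register state trace:
  MOV R0, 6  → R0 = 6
  SHL R0, 2  → R0 = 6 << 2 = 6 * 2^2 = 24
Final: R0 = 24

24


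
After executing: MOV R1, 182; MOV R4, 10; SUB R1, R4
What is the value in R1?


Register state trace:
  MOV R1, 182  → R1 = 182
  MOV R4, 10  → R4 = 10
  SUB R1, R4  → R1 = 182 - 10 = 172
Final: R1 = 172

172


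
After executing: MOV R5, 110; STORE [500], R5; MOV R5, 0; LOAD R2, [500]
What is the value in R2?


Register and memory trace:
  MOV R5, 110  → R5 = 110
  STORE [500], R5  → mem[500] = 110
  MOV R5, 0  → R5 = 0
  LOAD R2, [500]  → R2 = mem[500] = 110
Final: R2 = 110

110


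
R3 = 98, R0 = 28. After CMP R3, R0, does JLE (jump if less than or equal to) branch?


Trace:
  R3 = 98, R0 = 28
  CMP R3, R0  → compares 98 vs 28
  JLE checks: is 98 less than or equal to 28?
  98 > 28, so condition is false
Branch taken: No

No


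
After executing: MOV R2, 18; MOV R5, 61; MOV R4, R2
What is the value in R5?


Register state trace:
  MOV R2, 18  → R2 = 18
  MOV R5, 61  → R5 = 61
  MOV R4, R2  → R4 = 18
Final: R5 = 61

61


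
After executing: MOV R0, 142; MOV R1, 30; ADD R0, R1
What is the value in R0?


Register state trace:
  MOV R0, 142  → R0 = 142
  MOV R1, 30  → R1 = 30
  ADD R0, R1  → R0 = 142 + 30 = 172
Final: R0 = 172

172


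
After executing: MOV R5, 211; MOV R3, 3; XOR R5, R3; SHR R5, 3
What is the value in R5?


Register state trace:
  MOV R5, 211  → R5 = 211 (0b11010011)
  MOV R3, 3  → R3 = 3 (0b00000011)
  XOR R5, R3  → R5 = 211 XOR 3 = 208 (0b11010000)
  SHR R5, 3  → R5 = 208 >> 3 = 26
Final: R5 = 26

26


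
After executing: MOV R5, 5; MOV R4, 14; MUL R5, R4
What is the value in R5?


Register state trace:
  MOV R5, 5  → R5 = 5
  MOV R4, 14  → R4 = 14
  MUL R5, R4  → R5 = 5 * 14 = 70
Final: R5 = 70

70


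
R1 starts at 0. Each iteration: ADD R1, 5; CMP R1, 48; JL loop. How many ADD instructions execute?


Loop trace (R1 starts at 0, target 48, step 5):
  ADD #1: R1 = 0 + 5 = 5  → 5 < 48, loop
  ADD #2: R1 = 5 + 5 = 10  → 10 < 48, loop
  ADD #3: R1 = 10 + 5 = 15  → 15 < 48, loop
  ADD #4: R1 = 15 + 5 = 20  → 20 < 48, loop
  ADD #5: R1 = 20 + 5 = 25  → 25 < 48, loop
  ADD #6: R1 = 25 + 5 = 30  → 30 < 48, loop
  ADD #7: R1 = 30 + 5 = 35  → 35 < 48, loop
  ADD #8: R1 = 35 + 5 = 40  → 40 < 48, loop
  ADD #9: R1 = 40 + 5 = 45  → 45 < 48, loop
  ADD #10: R1 = 45 + 5 = 50  → 50 >= 48, exit
Total ADD instructions: 10

10


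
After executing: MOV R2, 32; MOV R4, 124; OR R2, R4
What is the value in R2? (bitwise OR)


Register state trace:
  MOV R2, 32  → R2 = 32 (0b00100000)
  MOV R4, 124  → R4 = 124 (0b01111100)
  OR R2, R4   → R2 = 32 OR 124 = 124 (0b01111100)
Final: R2 = 124

124


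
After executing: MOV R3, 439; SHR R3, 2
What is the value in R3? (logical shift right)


Register state trace:
  MOV R3, 439  → R3 = 439
  SHR R3, 2  → R3 = 439 >> 2 = 439 // 2^2 = 109
Final: R3 = 109

109


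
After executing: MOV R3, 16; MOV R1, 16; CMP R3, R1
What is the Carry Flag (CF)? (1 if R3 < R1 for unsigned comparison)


Register state trace:
  MOV R3, 16  → R3 = 16
  MOV R1, 16  → R1 = 16
  CMP R3, R1  → unsigned 16 - 16: no borrow
  16 >= 16, so CF = 0
CF = 0

0


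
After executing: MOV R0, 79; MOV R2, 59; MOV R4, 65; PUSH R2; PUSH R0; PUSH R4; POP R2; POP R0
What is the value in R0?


Stack trace (top is rightmost):
  MOV R0, 79  → R0 = 79
  MOV R2, 59  → R2 = 59
  MOV R4, 65  → R4 = 65
  PUSH R2  → stack: [59]
  PUSH R0  → stack: [59, 79]
  PUSH R4  → stack: [59, 79, 65]
  POP R2  → R2 = 65, stack: [59, 79]
  POP R0  → R0 = 79, stack: [59]
Final: R0 = 79

79


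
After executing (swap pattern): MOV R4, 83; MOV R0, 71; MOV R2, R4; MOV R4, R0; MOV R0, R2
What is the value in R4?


Register state trace (swap pattern):
  MOV R4, 83  → R4 = 83
  MOV R0, 71  → R0 = 71
  MOV R2, R4  → R2 = 83  (save R4)
  MOV R4, R0  → R4 = 71  (R4 gets R0's value)
  MOV R0, R2  → R0 = 83  (R0 gets saved value)
Final: R4 = 71

71


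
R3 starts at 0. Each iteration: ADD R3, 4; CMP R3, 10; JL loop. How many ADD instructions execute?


Loop trace (R3 starts at 0, target 10, step 4):
  ADD #1: R3 = 0 + 4 = 4  → 4 < 10, loop
  ADD #2: R3 = 4 + 4 = 8  → 8 < 10, loop
  ADD #3: R3 = 8 + 4 = 12  → 12 >= 10, exit
Total ADD instructions: 3

3


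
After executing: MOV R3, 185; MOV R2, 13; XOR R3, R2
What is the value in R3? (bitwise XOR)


Register state trace:
  MOV R3, 185  → R3 = 185 (0b10111001)
  MOV R2, 13  → R2 = 13 (0b00001101)
  XOR R3, R2  → R3 = 185 XOR 13 = 180 (0b10110100)
Final: R3 = 180

180


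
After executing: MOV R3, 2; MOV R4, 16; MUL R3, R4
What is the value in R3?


Register state trace:
  MOV R3, 2  → R3 = 2
  MOV R4, 16  → R4 = 16
  MUL R3, R4  → R3 = 2 * 16 = 32
Final: R3 = 32

32


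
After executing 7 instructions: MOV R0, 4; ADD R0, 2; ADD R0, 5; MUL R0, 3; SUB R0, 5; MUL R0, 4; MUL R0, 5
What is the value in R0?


Register state trace:
  MOV R0, 4  → R0 = 4
  ADD R0, 2  → R0 = 4 + 2 = 6
  ADD R0, 5  → R0 = 6 + 5 = 11
  MUL R0, 3  → R0 = 11 * 3 = 33
  SUB R0, 5  → R0 = 33 - 5 = 28
  MUL R0, 4  → R0 = 28 * 4 = 112
  MUL R0, 5  → R0 = 112 * 5 = 560
Final: R0 = 560

560


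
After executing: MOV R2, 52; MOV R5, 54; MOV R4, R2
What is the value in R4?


Register state trace:
  MOV R2, 52  → R2 = 52
  MOV R5, 54  → R5 = 54
  MOV R4, R2  → R4 = 52
Final: R4 = 52

52


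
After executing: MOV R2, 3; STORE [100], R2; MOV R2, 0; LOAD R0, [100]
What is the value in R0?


Register and memory trace:
  MOV R2, 3  → R2 = 3
  STORE [100], R2  → mem[100] = 3
  MOV R2, 0  → R2 = 0
  LOAD R0, [100]  → R0 = mem[100] = 3
Final: R0 = 3

3


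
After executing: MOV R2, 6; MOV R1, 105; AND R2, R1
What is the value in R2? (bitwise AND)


Register state trace:
  MOV R2, 6  → R2 = 6 (0b00000110)
  MOV R1, 105  → R1 = 105 (0b01101001)
  AND R2, R1  → R2 = 6 AND 105 = 0 (0b00000000)
Final: R2 = 0

0


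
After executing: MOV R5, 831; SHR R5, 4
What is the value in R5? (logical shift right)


Register state trace:
  MOV R5, 831  → R5 = 831
  SHR R5, 4  → R5 = 831 >> 4 = 831 // 2^4 = 51
Final: R5 = 51

51


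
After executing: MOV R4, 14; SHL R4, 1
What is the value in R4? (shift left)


Register state trace:
  MOV R4, 14  → R4 = 14
  SHL R4, 1  → R4 = 14 << 1 = 14 * 2^1 = 28
Final: R4 = 28

28


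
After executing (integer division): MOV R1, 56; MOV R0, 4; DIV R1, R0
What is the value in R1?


Register state trace:
  MOV R1, 56  → R1 = 56
  MOV R0, 4  → R0 = 4
  DIV R1, R0  → R1 = 56 // 4 = 14
Final: R1 = 14

14


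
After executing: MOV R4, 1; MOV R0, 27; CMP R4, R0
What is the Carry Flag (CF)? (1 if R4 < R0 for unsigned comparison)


Register state trace:
  MOV R4, 1  → R4 = 1
  MOV R0, 27  → R0 = 27
  CMP R4, R0  → unsigned 1 - 27: borrow occurs
  1 < 27, so CF = 1
CF = 1

1


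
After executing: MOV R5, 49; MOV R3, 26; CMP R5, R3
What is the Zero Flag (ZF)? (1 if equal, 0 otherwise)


Register state trace:
  MOV R5, 49  → R5 = 49
  MOV R3, 26  → R3 = 26
  CMP R5, R3  → computes 49 - 26 = 23
  Result is nonzero, so values are not equal
ZF = 0

0


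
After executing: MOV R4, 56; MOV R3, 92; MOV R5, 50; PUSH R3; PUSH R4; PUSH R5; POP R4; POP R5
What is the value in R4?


Stack trace (top is rightmost):
  MOV R4, 56  → R4 = 56
  MOV R3, 92  → R3 = 92
  MOV R5, 50  → R5 = 50
  PUSH R3  → stack: [92]
  PUSH R4  → stack: [92, 56]
  PUSH R5  → stack: [92, 56, 50]
  POP R4  → R4 = 50, stack: [92, 56]
  POP R5  → R5 = 56, stack: [92]
Final: R4 = 50

50


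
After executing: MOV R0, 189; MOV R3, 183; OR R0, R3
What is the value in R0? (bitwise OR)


Register state trace:
  MOV R0, 189  → R0 = 189 (0b10111101)
  MOV R3, 183  → R3 = 183 (0b10110111)
  OR R0, R3   → R0 = 189 OR 183 = 191 (0b10111111)
Final: R0 = 191

191


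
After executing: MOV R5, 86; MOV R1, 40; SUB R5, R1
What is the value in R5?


Register state trace:
  MOV R5, 86  → R5 = 86
  MOV R1, 40  → R1 = 40
  SUB R5, R1  → R5 = 86 - 40 = 46
Final: R5 = 46

46


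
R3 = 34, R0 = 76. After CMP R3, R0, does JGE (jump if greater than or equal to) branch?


Trace:
  R3 = 34, R0 = 76
  CMP R3, R0  → compares 34 vs 76
  JGE checks: is 34 greater than or equal to 76?
  34 < 76, so condition is false
Branch taken: No

No


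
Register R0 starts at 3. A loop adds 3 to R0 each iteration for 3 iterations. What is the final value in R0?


Starting value: R0 = 3
  Iter 1: R0 = 3 + 3 = 6
  Iter 2: R0 = 6 + 3 = 9
  Iter 3: R0 = 9 + 3 = 12
Final: R0 = 12

12


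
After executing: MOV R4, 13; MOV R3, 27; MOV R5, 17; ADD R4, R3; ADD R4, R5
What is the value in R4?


Register state trace:
  MOV R4, 13  → R4 = 13
  MOV R3, 27  → R3 = 27
  MOV R5, 17  → R5 = 17
  ADD R4, R3  → R4 = 13 + 27 = 40
  ADD R4, R5  → R4 = 40 + 17 = 57
Final: R4 = 57

57


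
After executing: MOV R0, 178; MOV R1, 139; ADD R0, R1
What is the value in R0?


Register state trace:
  MOV R0, 178  → R0 = 178
  MOV R1, 139  → R1 = 139
  ADD R0, R1  → R0 = 178 + 139 = 317
Final: R0 = 317

317


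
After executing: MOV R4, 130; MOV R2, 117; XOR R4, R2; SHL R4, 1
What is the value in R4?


Register state trace:
  MOV R4, 130  → R4 = 130 (0b10000010)
  MOV R2, 117  → R2 = 117 (0b01110101)
  XOR R4, R2  → R4 = 130 XOR 117 = 247 (0b11110111)
  SHL R4, 1  → R4 = 247 << 1 = 494
Final: R4 = 494

494


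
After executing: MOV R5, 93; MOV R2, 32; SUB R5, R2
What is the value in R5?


Register state trace:
  MOV R5, 93  → R5 = 93
  MOV R2, 32  → R2 = 32
  SUB R5, R2  → R5 = 93 - 32 = 61
Final: R5 = 61

61


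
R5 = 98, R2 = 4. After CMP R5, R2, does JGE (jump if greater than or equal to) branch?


Trace:
  R5 = 98, R2 = 4
  CMP R5, R2  → compares 98 vs 4
  JGE checks: is 98 greater than or equal to 4?
  98 > 4, so condition is true
Branch taken: Yes

Yes


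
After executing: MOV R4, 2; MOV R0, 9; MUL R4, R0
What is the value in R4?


Register state trace:
  MOV R4, 2  → R4 = 2
  MOV R0, 9  → R0 = 9
  MUL R4, R0  → R4 = 2 * 9 = 18
Final: R4 = 18

18


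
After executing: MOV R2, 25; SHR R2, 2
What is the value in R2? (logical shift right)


Register state trace:
  MOV R2, 25  → R2 = 25
  SHR R2, 2  → R2 = 25 >> 2 = 25 // 2^2 = 6
Final: R2 = 6

6


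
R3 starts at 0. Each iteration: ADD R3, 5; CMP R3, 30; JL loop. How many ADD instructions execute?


Loop trace (R3 starts at 0, target 30, step 5):
  ADD #1: R3 = 0 + 5 = 5  → 5 < 30, loop
  ADD #2: R3 = 5 + 5 = 10  → 10 < 30, loop
  ADD #3: R3 = 10 + 5 = 15  → 15 < 30, loop
  ADD #4: R3 = 15 + 5 = 20  → 20 < 30, loop
  ADD #5: R3 = 20 + 5 = 25  → 25 < 30, loop
  ADD #6: R3 = 25 + 5 = 30  → 30 >= 30, exit
Total ADD instructions: 6

6


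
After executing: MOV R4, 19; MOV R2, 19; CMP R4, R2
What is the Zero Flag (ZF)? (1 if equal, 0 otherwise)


Register state trace:
  MOV R4, 19  → R4 = 19
  MOV R2, 19  → R2 = 19
  CMP R4, R2  → computes 19 - 19 = 0
  Result is zero, so values are equal
ZF = 1

1


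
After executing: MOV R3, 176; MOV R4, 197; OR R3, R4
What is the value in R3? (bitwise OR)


Register state trace:
  MOV R3, 176  → R3 = 176 (0b10110000)
  MOV R4, 197  → R4 = 197 (0b11000101)
  OR R3, R4   → R3 = 176 OR 197 = 245 (0b11110101)
Final: R3 = 245

245


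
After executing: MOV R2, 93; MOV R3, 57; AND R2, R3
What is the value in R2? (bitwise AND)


Register state trace:
  MOV R2, 93  → R2 = 93 (0b01011101)
  MOV R3, 57  → R3 = 57 (0b00111001)
  AND R2, R3  → R2 = 93 AND 57 = 25 (0b00011001)
Final: R2 = 25

25


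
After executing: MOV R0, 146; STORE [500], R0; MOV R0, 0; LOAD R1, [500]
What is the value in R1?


Register and memory trace:
  MOV R0, 146  → R0 = 146
  STORE [500], R0  → mem[500] = 146
  MOV R0, 0  → R0 = 0
  LOAD R1, [500]  → R1 = mem[500] = 146
Final: R1 = 146

146


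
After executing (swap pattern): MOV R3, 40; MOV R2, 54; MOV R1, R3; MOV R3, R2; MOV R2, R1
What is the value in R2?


Register state trace (swap pattern):
  MOV R3, 40  → R3 = 40
  MOV R2, 54  → R2 = 54
  MOV R1, R3  → R1 = 40  (save R3)
  MOV R3, R2  → R3 = 54  (R3 gets R2's value)
  MOV R2, R1  → R2 = 40  (R2 gets saved value)
Final: R2 = 40

40


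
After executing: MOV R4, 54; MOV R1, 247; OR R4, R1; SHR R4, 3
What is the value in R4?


Register state trace:
  MOV R4, 54  → R4 = 54 (0b00110110)
  MOV R1, 247  → R1 = 247 (0b11110111)
  OR R4, R1  → R4 = 54 OR 247 = 247 (0b11110111)
  SHR R4, 3  → R4 = 247 >> 3 = 30
Final: R4 = 30

30


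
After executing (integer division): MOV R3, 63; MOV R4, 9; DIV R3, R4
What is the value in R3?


Register state trace:
  MOV R3, 63  → R3 = 63
  MOV R4, 9  → R4 = 9
  DIV R3, R4  → R3 = 63 // 9 = 7
Final: R3 = 7

7


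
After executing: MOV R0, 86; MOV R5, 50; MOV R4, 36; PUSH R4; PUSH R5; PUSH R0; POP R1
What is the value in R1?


Stack trace (top is rightmost):
  MOV R0, 86  → R0 = 86
  MOV R5, 50  → R5 = 50
  MOV R4, 36  → R4 = 36
  PUSH R4  → stack: [36]
  PUSH R5  → stack: [36, 50]
  PUSH R0  → stack: [36, 50, 86]
  POP R1  → R1 = 86, stack: [36, 50]
Final: R1 = 86

86


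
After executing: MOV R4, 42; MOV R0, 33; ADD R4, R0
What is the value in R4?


Register state trace:
  MOV R4, 42  → R4 = 42
  MOV R0, 33  → R0 = 33
  ADD R4, R0  → R4 = 42 + 33 = 75
Final: R4 = 75

75


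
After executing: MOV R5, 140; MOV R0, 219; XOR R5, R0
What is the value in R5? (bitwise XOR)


Register state trace:
  MOV R5, 140  → R5 = 140 (0b10001100)
  MOV R0, 219  → R0 = 219 (0b11011011)
  XOR R5, R0  → R5 = 140 XOR 219 = 87 (0b01010111)
Final: R5 = 87

87


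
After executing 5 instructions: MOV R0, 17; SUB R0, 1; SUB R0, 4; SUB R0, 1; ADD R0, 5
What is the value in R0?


Register state trace:
  MOV R0, 17  → R0 = 17
  SUB R0, 1  → R0 = 17 - 1 = 16
  SUB R0, 4  → R0 = 16 - 4 = 12
  SUB R0, 1  → R0 = 12 - 1 = 11
  ADD R0, 5  → R0 = 11 + 5 = 16
Final: R0 = 16

16


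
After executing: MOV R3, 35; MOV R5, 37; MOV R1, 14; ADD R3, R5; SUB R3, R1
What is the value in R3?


Register state trace:
  MOV R3, 35  → R3 = 35
  MOV R5, 37  → R5 = 37
  MOV R1, 14  → R1 = 14
  ADD R3, R5  → R3 = 35 + 37 = 72
  SUB R3, R1  → R3 = 72 - 14 = 58
Final: R3 = 58

58


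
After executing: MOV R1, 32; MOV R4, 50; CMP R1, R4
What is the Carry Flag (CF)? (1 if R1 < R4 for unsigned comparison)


Register state trace:
  MOV R1, 32  → R1 = 32
  MOV R4, 50  → R4 = 50
  CMP R1, R4  → unsigned 32 - 50: borrow occurs
  32 < 50, so CF = 1
CF = 1

1


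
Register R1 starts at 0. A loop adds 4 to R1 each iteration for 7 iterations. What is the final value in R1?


Starting value: R1 = 0
  Iter 1: R1 = 0 + 4 = 4
  Iter 2: R1 = 4 + 4 = 8
  Iter 3: R1 = 8 + 4 = 12
  Iter 4: R1 = 12 + 4 = 16
  Iter 5: R1 = 16 + 4 = 20
  Iter 6: R1 = 20 + 4 = 24
  Iter 7: R1 = 24 + 4 = 28
Final: R1 = 28

28


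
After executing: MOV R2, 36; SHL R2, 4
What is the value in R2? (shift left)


Register state trace:
  MOV R2, 36  → R2 = 36
  SHL R2, 4  → R2 = 36 << 4 = 36 * 2^4 = 576
Final: R2 = 576

576


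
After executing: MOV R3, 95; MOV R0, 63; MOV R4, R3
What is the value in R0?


Register state trace:
  MOV R3, 95  → R3 = 95
  MOV R0, 63  → R0 = 63
  MOV R4, R3  → R4 = 95
Final: R0 = 63

63


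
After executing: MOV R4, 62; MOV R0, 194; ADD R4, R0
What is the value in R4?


Register state trace:
  MOV R4, 62  → R4 = 62
  MOV R0, 194  → R0 = 194
  ADD R4, R0  → R4 = 62 + 194 = 256
Final: R4 = 256

256


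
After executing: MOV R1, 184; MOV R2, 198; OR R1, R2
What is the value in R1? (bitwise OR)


Register state trace:
  MOV R1, 184  → R1 = 184 (0b10111000)
  MOV R2, 198  → R2 = 198 (0b11000110)
  OR R1, R2   → R1 = 184 OR 198 = 254 (0b11111110)
Final: R1 = 254

254


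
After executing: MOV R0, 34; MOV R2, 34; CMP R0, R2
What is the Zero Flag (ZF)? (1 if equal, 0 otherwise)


Register state trace:
  MOV R0, 34  → R0 = 34
  MOV R2, 34  → R2 = 34
  CMP R0, R2  → computes 34 - 34 = 0
  Result is zero, so values are equal
ZF = 1

1
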